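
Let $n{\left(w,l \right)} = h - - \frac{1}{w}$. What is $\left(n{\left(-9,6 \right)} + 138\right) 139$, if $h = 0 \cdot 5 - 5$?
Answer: $\frac{166244}{9} \approx 18472.0$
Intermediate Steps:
$h = -5$ ($h = 0 - 5 = -5$)
$n{\left(w,l \right)} = -5 + \frac{1}{w}$ ($n{\left(w,l \right)} = -5 - - \frac{1}{w} = -5 + \frac{1}{w}$)
$\left(n{\left(-9,6 \right)} + 138\right) 139 = \left(\left(-5 + \frac{1}{-9}\right) + 138\right) 139 = \left(\left(-5 - \frac{1}{9}\right) + 138\right) 139 = \left(- \frac{46}{9} + 138\right) 139 = \frac{1196}{9} \cdot 139 = \frac{166244}{9}$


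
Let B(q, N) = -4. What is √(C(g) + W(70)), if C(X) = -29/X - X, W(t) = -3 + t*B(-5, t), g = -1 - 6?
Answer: I*√13321/7 ≈ 16.488*I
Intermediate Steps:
g = -7
W(t) = -3 - 4*t (W(t) = -3 + t*(-4) = -3 - 4*t)
C(X) = -X - 29/X
√(C(g) + W(70)) = √((-1*(-7) - 29/(-7)) + (-3 - 4*70)) = √((7 - 29*(-⅐)) + (-3 - 280)) = √((7 + 29/7) - 283) = √(78/7 - 283) = √(-1903/7) = I*√13321/7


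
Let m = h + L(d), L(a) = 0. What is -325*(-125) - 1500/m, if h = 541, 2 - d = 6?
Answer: 21976625/541 ≈ 40622.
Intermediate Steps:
d = -4 (d = 2 - 1*6 = 2 - 6 = -4)
m = 541 (m = 541 + 0 = 541)
-325*(-125) - 1500/m = -325*(-125) - 1500/541 = 40625 - 1500*1/541 = 40625 - 1500/541 = 21976625/541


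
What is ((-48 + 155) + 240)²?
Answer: 120409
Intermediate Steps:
((-48 + 155) + 240)² = (107 + 240)² = 347² = 120409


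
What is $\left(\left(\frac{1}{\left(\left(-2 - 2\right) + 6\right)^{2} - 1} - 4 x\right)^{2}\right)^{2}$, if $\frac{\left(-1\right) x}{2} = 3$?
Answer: $\frac{28398241}{81} \approx 3.506 \cdot 10^{5}$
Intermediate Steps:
$x = -6$ ($x = \left(-2\right) 3 = -6$)
$\left(\left(\frac{1}{\left(\left(-2 - 2\right) + 6\right)^{2} - 1} - 4 x\right)^{2}\right)^{2} = \left(\left(\frac{1}{\left(\left(-2 - 2\right) + 6\right)^{2} - 1} - -24\right)^{2}\right)^{2} = \left(\left(\frac{1}{\left(-4 + 6\right)^{2} - 1} + 24\right)^{2}\right)^{2} = \left(\left(\frac{1}{2^{2} - 1} + 24\right)^{2}\right)^{2} = \left(\left(\frac{1}{4 - 1} + 24\right)^{2}\right)^{2} = \left(\left(\frac{1}{3} + 24\right)^{2}\right)^{2} = \left(\left(\frac{73}{3}\right)^{2}\right)^{2} = \left(\frac{5329}{9}\right)^{2} = \frac{28398241}{81}$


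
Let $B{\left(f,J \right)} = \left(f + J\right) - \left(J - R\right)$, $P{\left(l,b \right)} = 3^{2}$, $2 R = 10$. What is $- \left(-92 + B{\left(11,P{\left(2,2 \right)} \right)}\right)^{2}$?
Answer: $-5776$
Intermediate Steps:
$R = 5$ ($R = \frac{1}{2} \cdot 10 = 5$)
$P{\left(l,b \right)} = 9$
$B{\left(f,J \right)} = 5 + f$ ($B{\left(f,J \right)} = \left(f + J\right) - \left(-5 + J\right) = \left(J + f\right) - \left(-5 + J\right) = 5 + f$)
$- \left(-92 + B{\left(11,P{\left(2,2 \right)} \right)}\right)^{2} = - \left(-92 + \left(5 + 11\right)\right)^{2} = - \left(-92 + 16\right)^{2} = - \left(-76\right)^{2} = \left(-1\right) 5776 = -5776$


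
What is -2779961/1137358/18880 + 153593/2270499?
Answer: 299258144785471/4432286309727360 ≈ 0.067518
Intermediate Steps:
-2779961/1137358/18880 + 153593/2270499 = -2779961*1/1137358*(1/18880) + 153593*(1/2270499) = -2779961/1137358*1/18880 + 13963/206409 = -2779961/21473319040 + 13963/206409 = 299258144785471/4432286309727360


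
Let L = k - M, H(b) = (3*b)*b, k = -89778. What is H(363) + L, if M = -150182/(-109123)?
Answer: 33340090885/109123 ≈ 3.0553e+5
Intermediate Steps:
M = 150182/109123 (M = -150182*(-1/109123) = 150182/109123 ≈ 1.3763)
H(b) = 3*b**2
L = -9796994876/109123 (L = -89778 - 1*150182/109123 = -89778 - 150182/109123 = -9796994876/109123 ≈ -89779.)
H(363) + L = 3*363**2 - 9796994876/109123 = 3*131769 - 9796994876/109123 = 395307 - 9796994876/109123 = 33340090885/109123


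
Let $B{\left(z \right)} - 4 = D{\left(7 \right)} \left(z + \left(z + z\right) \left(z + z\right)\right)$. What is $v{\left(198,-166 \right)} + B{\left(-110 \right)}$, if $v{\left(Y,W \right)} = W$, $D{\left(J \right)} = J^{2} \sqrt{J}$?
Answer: $-162 + 2366210 \sqrt{7} \approx 6.2602 \cdot 10^{6}$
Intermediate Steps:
$D{\left(J \right)} = J^{\frac{5}{2}}$
$B{\left(z \right)} = 4 + 49 \sqrt{7} \left(z + 4 z^{2}\right)$ ($B{\left(z \right)} = 4 + 7^{\frac{5}{2}} \left(z + \left(z + z\right) \left(z + z\right)\right) = 4 + 49 \sqrt{7} \left(z + 2 z 2 z\right) = 4 + 49 \sqrt{7} \left(z + 4 z^{2}\right)$)
$v{\left(198,-166 \right)} + B{\left(-110 \right)} = -166 + \left(4 + 49 \left(-110\right) \sqrt{7} + 196 \sqrt{7} \left(-110\right)^{2}\right) = -166 + \left(4 - 5390 \sqrt{7} + 196 \sqrt{7} \cdot 12100\right) = -166 + \left(4 - 5390 \sqrt{7} + 2371600 \sqrt{7}\right) = -166 + \left(4 + 2366210 \sqrt{7}\right) = -162 + 2366210 \sqrt{7}$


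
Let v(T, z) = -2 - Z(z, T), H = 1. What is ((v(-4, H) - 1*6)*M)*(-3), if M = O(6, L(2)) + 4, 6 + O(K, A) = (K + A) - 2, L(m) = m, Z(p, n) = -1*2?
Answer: 72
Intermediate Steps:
Z(p, n) = -2
O(K, A) = -8 + A + K (O(K, A) = -6 + ((K + A) - 2) = -6 + ((A + K) - 2) = -6 + (-2 + A + K) = -8 + A + K)
v(T, z) = 0 (v(T, z) = -2 - 1*(-2) = -2 + 2 = 0)
M = 4 (M = (-8 + 2 + 6) + 4 = 0 + 4 = 4)
((v(-4, H) - 1*6)*M)*(-3) = ((0 - 1*6)*4)*(-3) = ((0 - 6)*4)*(-3) = -6*4*(-3) = -24*(-3) = 72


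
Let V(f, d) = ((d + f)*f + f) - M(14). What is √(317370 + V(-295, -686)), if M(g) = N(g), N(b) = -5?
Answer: 5*√24259 ≈ 778.76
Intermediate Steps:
M(g) = -5
V(f, d) = 5 + f + f*(d + f) (V(f, d) = ((d + f)*f + f) - 1*(-5) = (f*(d + f) + f) + 5 = (f + f*(d + f)) + 5 = 5 + f + f*(d + f))
√(317370 + V(-295, -686)) = √(317370 + (5 - 295 + (-295)² - 686*(-295))) = √(317370 + (5 - 295 + 87025 + 202370)) = √(317370 + 289105) = √606475 = 5*√24259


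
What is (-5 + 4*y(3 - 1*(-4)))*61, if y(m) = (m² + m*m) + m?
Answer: 25315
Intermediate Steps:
y(m) = m + 2*m² (y(m) = (m² + m²) + m = 2*m² + m = m + 2*m²)
(-5 + 4*y(3 - 1*(-4)))*61 = (-5 + 4*((3 - 1*(-4))*(1 + 2*(3 - 1*(-4)))))*61 = (-5 + 4*((3 + 4)*(1 + 2*(3 + 4))))*61 = (-5 + 4*(7*(1 + 2*7)))*61 = (-5 + 4*(7*(1 + 14)))*61 = (-5 + 4*(7*15))*61 = (-5 + 4*105)*61 = (-5 + 420)*61 = 415*61 = 25315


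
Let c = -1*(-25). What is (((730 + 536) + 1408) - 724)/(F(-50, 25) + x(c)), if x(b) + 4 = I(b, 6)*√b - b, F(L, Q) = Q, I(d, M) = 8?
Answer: 325/6 ≈ 54.167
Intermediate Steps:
c = 25
x(b) = -4 - b + 8*√b (x(b) = -4 + (8*√b - b) = -4 + (-b + 8*√b) = -4 - b + 8*√b)
(((730 + 536) + 1408) - 724)/(F(-50, 25) + x(c)) = (((730 + 536) + 1408) - 724)/(25 + (-4 - 1*25 + 8*√25)) = ((1266 + 1408) - 724)/(25 + (-4 - 25 + 8*5)) = (2674 - 724)/(25 + (-4 - 25 + 40)) = 1950/(25 + 11) = 1950/36 = 1950*(1/36) = 325/6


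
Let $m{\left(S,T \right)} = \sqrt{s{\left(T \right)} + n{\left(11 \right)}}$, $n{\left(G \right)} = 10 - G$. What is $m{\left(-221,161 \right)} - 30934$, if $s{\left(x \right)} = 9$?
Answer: $-30934 + 2 \sqrt{2} \approx -30931.0$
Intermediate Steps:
$m{\left(S,T \right)} = 2 \sqrt{2}$ ($m{\left(S,T \right)} = \sqrt{9 + \left(10 - 11\right)} = \sqrt{9 - 1} = \sqrt{8} = 2 \sqrt{2}$)
$m{\left(-221,161 \right)} - 30934 = 2 \sqrt{2} - 30934 = -30934 + 2 \sqrt{2}$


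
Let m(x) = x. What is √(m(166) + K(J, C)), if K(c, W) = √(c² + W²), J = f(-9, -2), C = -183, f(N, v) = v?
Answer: √(166 + √33493) ≈ 18.682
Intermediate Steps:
J = -2
K(c, W) = √(W² + c²)
√(m(166) + K(J, C)) = √(166 + √((-183)² + (-2)²)) = √(166 + √(33489 + 4)) = √(166 + √33493)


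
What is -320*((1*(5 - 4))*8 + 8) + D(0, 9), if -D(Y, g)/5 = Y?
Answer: -5120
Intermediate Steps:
D(Y, g) = -5*Y
-320*((1*(5 - 4))*8 + 8) + D(0, 9) = -320*((1*(5 - 4))*8 + 8) - 5*0 = -320*((1*1)*8 + 8) + 0 = -320*(1*8 + 8) + 0 = -320*(8 + 8) + 0 = -320*16 + 0 = -5120 + 0 = -5120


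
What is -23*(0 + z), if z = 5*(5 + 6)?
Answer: -1265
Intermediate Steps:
z = 55 (z = 5*11 = 55)
-23*(0 + z) = -23*(0 + 55) = -23*55 = -1265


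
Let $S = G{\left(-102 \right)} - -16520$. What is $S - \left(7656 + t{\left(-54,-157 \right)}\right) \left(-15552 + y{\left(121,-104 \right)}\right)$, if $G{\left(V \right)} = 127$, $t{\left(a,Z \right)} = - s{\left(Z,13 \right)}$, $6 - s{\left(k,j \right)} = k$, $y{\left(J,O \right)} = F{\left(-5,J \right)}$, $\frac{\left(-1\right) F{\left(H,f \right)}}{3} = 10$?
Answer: $116772573$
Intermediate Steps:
$F{\left(H,f \right)} = -30$ ($F{\left(H,f \right)} = \left(-3\right) 10 = -30$)
$y{\left(J,O \right)} = -30$
$s{\left(k,j \right)} = 6 - k$
$t{\left(a,Z \right)} = -6 + Z$ ($t{\left(a,Z \right)} = - (6 - Z) = -6 + Z$)
$S = 16647$ ($S = 127 - -16520 = 127 + 16520 = 16647$)
$S - \left(7656 + t{\left(-54,-157 \right)}\right) \left(-15552 + y{\left(121,-104 \right)}\right) = 16647 - \left(7656 - 163\right) \left(-15552 - 30\right) = 16647 - \left(7656 - 163\right) \left(-15582\right) = 16647 - 7493 \left(-15582\right) = 16647 - -116755926 = 16647 + 116755926 = 116772573$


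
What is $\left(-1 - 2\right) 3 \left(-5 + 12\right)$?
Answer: $-63$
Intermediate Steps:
$\left(-1 - 2\right) 3 \left(-5 + 12\right) = \left(-3\right) 3 \cdot 7 = \left(-9\right) 7 = -63$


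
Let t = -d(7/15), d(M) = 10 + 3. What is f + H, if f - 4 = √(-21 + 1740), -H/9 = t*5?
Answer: 589 + 3*√191 ≈ 630.46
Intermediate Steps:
d(M) = 13
t = -13 (t = -1*13 = -13)
H = 585 (H = -(-117)*5 = -9*(-65) = 585)
f = 4 + 3*√191 (f = 4 + √(-21 + 1740) = 4 + √1719 = 4 + 3*√191 ≈ 45.461)
f + H = (4 + 3*√191) + 585 = 589 + 3*√191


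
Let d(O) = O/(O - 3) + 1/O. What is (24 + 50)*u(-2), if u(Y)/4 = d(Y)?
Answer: -148/5 ≈ -29.600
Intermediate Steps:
d(O) = 1/O + O/(-3 + O) (d(O) = O/(-3 + O) + 1/O = 1/O + O/(-3 + O))
u(Y) = 4*(-3 + Y + Y²)/(Y*(-3 + Y)) (u(Y) = 4*((-3 + Y + Y²)/(Y*(-3 + Y))) = 4*(-3 + Y + Y²)/(Y*(-3 + Y)))
(24 + 50)*u(-2) = (24 + 50)*(4*(-3 - 2 + (-2)²)/(-2*(-3 - 2))) = 74*(4*(-½)*(-3 - 2 + 4)/(-5)) = 74*(4*(-½)*(-⅕)*(-1)) = 74*(-⅖) = -148/5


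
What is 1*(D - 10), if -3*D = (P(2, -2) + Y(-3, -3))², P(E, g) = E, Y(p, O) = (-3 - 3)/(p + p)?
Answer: -13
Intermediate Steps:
Y(p, O) = -3/p (Y(p, O) = -6*1/(2*p) = -3/p)
D = -3 (D = -(2 - 3/(-3))²/3 = -(2 - 3*(-⅓))²/3 = -(2 + 1)²/3 = -⅓*3² = -⅓*9 = -3)
1*(D - 10) = 1*(-3 - 10) = 1*(-13) = -13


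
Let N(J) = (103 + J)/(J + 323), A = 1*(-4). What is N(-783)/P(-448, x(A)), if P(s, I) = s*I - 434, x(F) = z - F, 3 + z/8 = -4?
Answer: 17/262913 ≈ 6.4660e-5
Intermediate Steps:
z = -56 (z = -24 + 8*(-4) = -24 - 32 = -56)
A = -4
x(F) = -56 - F
P(s, I) = -434 + I*s (P(s, I) = I*s - 434 = -434 + I*s)
N(J) = (103 + J)/(323 + J)
N(-783)/P(-448, x(A)) = ((103 - 783)/(323 - 783))/(-434 + (-56 - 1*(-4))*(-448)) = (-680/(-460))/(-434 + (-56 + 4)*(-448)) = (-1/460*(-680))/(-434 - 52*(-448)) = 34/(23*(-434 + 23296)) = (34/23)/22862 = (34/23)*(1/22862) = 17/262913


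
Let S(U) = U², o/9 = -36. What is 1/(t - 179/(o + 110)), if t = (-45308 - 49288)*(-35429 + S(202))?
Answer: -214/108809048821 ≈ -1.9667e-9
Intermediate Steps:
o = -324 (o = 9*(-36) = -324)
t = -508453500 (t = (-45308 - 49288)*(-35429 + 202²) = -94596*(-35429 + 40804) = -94596*5375 = -508453500)
1/(t - 179/(o + 110)) = 1/(-508453500 - 179/(-324 + 110)) = 1/(-508453500 - 179/(-214)) = 1/(-508453500 - 179*(-1/214)) = 1/(-508453500 + 179/214) = 1/(-108809048821/214) = -214/108809048821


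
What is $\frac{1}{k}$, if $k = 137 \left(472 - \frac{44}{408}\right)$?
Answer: $\frac{102}{6594221} \approx 1.5468 \cdot 10^{-5}$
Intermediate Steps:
$k = \frac{6594221}{102}$ ($k = 137 \left(472 - \frac{11}{102}\right) = 137 \cdot \frac{48133}{102} = \frac{6594221}{102} \approx 64649.0$)
$\frac{1}{k} = \frac{1}{\frac{6594221}{102}} = \frac{102}{6594221}$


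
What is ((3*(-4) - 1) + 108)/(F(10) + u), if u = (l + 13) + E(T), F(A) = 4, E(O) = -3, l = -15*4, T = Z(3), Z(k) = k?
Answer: -95/46 ≈ -2.0652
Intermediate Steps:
T = 3
l = -60
u = -50 (u = (-60 + 13) - 3 = -47 - 3 = -50)
((3*(-4) - 1) + 108)/(F(10) + u) = ((3*(-4) - 1) + 108)/(4 - 50) = ((-12 - 1) + 108)/(-46) = (-13 + 108)*(-1/46) = 95*(-1/46) = -95/46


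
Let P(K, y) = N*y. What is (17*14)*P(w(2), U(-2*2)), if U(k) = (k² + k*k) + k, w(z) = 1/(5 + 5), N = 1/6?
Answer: 3332/3 ≈ 1110.7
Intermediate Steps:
N = ⅙ ≈ 0.16667
w(z) = ⅒ (w(z) = 1/10 = ⅒)
U(k) = k + 2*k² (U(k) = (k² + k²) + k = 2*k² + k = k + 2*k²)
P(K, y) = y/6
(17*14)*P(w(2), U(-2*2)) = (17*14)*(((-2*2)*(1 + 2*(-2*2)))/6) = 238*((-4*(1 + 2*(-4)))/6) = 238*((-4*(1 - 8))/6) = 238*((-4*(-7))/6) = 238*((⅙)*28) = 238*(14/3) = 3332/3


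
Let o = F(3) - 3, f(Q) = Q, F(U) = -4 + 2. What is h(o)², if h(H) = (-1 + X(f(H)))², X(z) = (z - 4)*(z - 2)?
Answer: 14776336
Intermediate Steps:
F(U) = -2
o = -5 (o = -2 - 3 = -5)
X(z) = (-4 + z)*(-2 + z)
h(H) = (7 + H² - 6*H)² (h(H) = (-1 + (8 + H² - 6*H))² = (7 + H² - 6*H)²)
h(o)² = ((7 + (-5)² - 6*(-5))²)² = ((7 + 25 + 30)²)² = (62²)² = 3844² = 14776336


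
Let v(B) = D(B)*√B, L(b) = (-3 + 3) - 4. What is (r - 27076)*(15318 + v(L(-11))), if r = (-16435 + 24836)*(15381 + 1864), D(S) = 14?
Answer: 2218784252742 + 4055748732*I ≈ 2.2188e+12 + 4.0557e+9*I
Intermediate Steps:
L(b) = -4 (L(b) = 0 - 4 = -4)
r = 144875245 (r = 8401*17245 = 144875245)
v(B) = 14*√B
(r - 27076)*(15318 + v(L(-11))) = (144875245 - 27076)*(15318 + 14*√(-4)) = 144848169*(15318 + 14*(2*I)) = 144848169*(15318 + 28*I) = 2218784252742 + 4055748732*I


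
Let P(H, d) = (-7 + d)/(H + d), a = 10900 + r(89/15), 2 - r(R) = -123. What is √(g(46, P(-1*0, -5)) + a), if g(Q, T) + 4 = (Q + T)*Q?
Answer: √331185/5 ≈ 115.10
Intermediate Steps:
r(R) = 125 (r(R) = 2 - 1*(-123) = 2 + 123 = 125)
a = 11025 (a = 10900 + 125 = 11025)
P(H, d) = (-7 + d)/(H + d)
g(Q, T) = -4 + Q*(Q + T) (g(Q, T) = -4 + (Q + T)*Q = -4 + Q*(Q + T))
√(g(46, P(-1*0, -5)) + a) = √((-4 + 46² + 46*((-7 - 5)/(-1*0 - 5))) + 11025) = √((-4 + 2116 + 46*(-12/(0 - 5))) + 11025) = √((-4 + 2116 + 46*(-12/(-5))) + 11025) = √((-4 + 2116 + 46*(-⅕*(-12))) + 11025) = √((-4 + 2116 + 46*(12/5)) + 11025) = √((-4 + 2116 + 552/5) + 11025) = √(11112/5 + 11025) = √(66237/5) = √331185/5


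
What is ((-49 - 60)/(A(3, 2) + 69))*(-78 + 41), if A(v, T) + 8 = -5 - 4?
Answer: 4033/52 ≈ 77.558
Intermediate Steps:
A(v, T) = -17 (A(v, T) = -8 + (-5 - 4) = -8 - 9 = -17)
((-49 - 60)/(A(3, 2) + 69))*(-78 + 41) = ((-49 - 60)/(-17 + 69))*(-78 + 41) = -109/52*(-37) = 4033/52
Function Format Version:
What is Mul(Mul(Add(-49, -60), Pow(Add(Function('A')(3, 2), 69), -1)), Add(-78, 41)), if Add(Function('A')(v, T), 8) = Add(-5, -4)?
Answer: Rational(4033, 52) ≈ 77.558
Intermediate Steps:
Function('A')(v, T) = -17 (Function('A')(v, T) = Add(-8, Add(-5, -4)) = Add(-8, -9) = -17)
Mul(Mul(Add(-49, -60), Pow(Add(Function('A')(3, 2), 69), -1)), Add(-78, 41)) = Mul(Mul(Add(-49, -60), Pow(Add(-17, 69), -1)), Add(-78, 41)) = Mul(Mul(-109, Pow(52, -1)), -37) = Mul(Mul(-109, Rational(1, 52)), -37) = Mul(Rational(-109, 52), -37) = Rational(4033, 52)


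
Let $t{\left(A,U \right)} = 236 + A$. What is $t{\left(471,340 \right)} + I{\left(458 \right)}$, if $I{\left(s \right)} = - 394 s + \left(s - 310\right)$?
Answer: $-179597$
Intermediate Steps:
$I{\left(s \right)} = -310 - 393 s$ ($I{\left(s \right)} = - 394 s + \left(s - 310\right) = - 394 s + \left(-310 + s\right) = -310 - 393 s$)
$t{\left(471,340 \right)} + I{\left(458 \right)} = \left(236 + 471\right) - 180304 = 707 - 180304 = -179597$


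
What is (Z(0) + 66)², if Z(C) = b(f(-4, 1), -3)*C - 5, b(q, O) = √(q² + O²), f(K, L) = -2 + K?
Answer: 3721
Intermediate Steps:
b(q, O) = √(O² + q²)
Z(C) = -5 + 3*C*√5 (Z(C) = √((-3)² + (-2 - 4)²)*C - 5 = √(9 + (-6)²)*C - 5 = √(9 + 36)*C - 5 = √45*C - 5 = (3*√5)*C - 5 = 3*C*√5 - 5 = -5 + 3*C*√5)
(Z(0) + 66)² = ((-5 + 3*0*√5) + 66)² = ((-5 + 0) + 66)² = (-5 + 66)² = 61² = 3721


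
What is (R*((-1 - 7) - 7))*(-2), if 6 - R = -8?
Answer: 420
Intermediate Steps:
R = 14 (R = 6 - 1*(-8) = 6 + 8 = 14)
(R*((-1 - 7) - 7))*(-2) = (14*((-1 - 7) - 7))*(-2) = (14*(-8 - 7))*(-2) = (14*(-15))*(-2) = -210*(-2) = 420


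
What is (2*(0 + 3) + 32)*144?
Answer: 5472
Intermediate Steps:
(2*(0 + 3) + 32)*144 = (2*3 + 32)*144 = (6 + 32)*144 = 38*144 = 5472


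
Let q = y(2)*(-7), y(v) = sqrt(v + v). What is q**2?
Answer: 196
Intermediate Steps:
y(v) = sqrt(2)*sqrt(v) (y(v) = sqrt(2*v) = sqrt(2)*sqrt(v))
q = -14 (q = (sqrt(2)*sqrt(2))*(-7) = 2*(-7) = -14)
q**2 = (-14)**2 = 196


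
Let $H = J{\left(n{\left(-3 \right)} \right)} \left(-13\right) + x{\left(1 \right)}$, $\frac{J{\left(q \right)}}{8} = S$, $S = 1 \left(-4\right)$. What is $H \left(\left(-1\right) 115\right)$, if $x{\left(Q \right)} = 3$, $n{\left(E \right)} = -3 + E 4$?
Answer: $-48185$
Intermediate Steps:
$n{\left(E \right)} = -3 + 4 E$
$S = -4$
$J{\left(q \right)} = -32$ ($J{\left(q \right)} = 8 \left(-4\right) = -32$)
$H = 419$ ($H = \left(-32\right) \left(-13\right) + 3 = 416 + 3 = 419$)
$H \left(\left(-1\right) 115\right) = 419 \left(\left(-1\right) 115\right) = 419 \left(-115\right) = -48185$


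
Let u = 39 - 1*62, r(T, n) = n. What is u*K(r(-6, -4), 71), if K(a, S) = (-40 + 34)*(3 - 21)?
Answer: -2484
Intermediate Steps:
u = -23 (u = 39 - 62 = -23)
K(a, S) = 108 (K(a, S) = -6*(-18) = 108)
u*K(r(-6, -4), 71) = -23*108 = -2484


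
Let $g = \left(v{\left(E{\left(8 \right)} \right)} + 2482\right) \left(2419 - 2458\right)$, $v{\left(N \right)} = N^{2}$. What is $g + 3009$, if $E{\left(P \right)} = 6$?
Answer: $-95193$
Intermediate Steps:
$g = -98202$ ($g = \left(6^{2} + 2482\right) \left(2419 - 2458\right) = \left(36 + 2482\right) \left(-39\right) = 2518 \left(-39\right) = -98202$)
$g + 3009 = -98202 + 3009 = -95193$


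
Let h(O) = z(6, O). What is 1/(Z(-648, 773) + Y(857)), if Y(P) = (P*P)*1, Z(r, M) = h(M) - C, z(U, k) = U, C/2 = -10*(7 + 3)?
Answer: 1/734655 ≈ 1.3612e-6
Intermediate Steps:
C = -200 (C = 2*(-10*(7 + 3)) = 2*(-10*10) = 2*(-100) = -200)
h(O) = 6
Z(r, M) = 206 (Z(r, M) = 6 - 1*(-200) = 6 + 200 = 206)
Y(P) = P² (Y(P) = P²*1 = P²)
1/(Z(-648, 773) + Y(857)) = 1/(206 + 857²) = 1/(206 + 734449) = 1/734655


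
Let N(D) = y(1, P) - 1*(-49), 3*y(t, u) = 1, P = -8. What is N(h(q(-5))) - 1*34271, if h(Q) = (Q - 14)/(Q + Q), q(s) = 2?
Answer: -102665/3 ≈ -34222.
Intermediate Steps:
y(t, u) = ⅓ (y(t, u) = (⅓)*1 = ⅓)
h(Q) = (-14 + Q)/(2*Q) (h(Q) = (-14 + Q)/((2*Q)) = (-14 + Q)*(1/(2*Q)) = (-14 + Q)/(2*Q))
N(D) = 148/3 (N(D) = ⅓ - 1*(-49) = ⅓ + 49 = 148/3)
N(h(q(-5))) - 1*34271 = 148/3 - 1*34271 = 148/3 - 34271 = -102665/3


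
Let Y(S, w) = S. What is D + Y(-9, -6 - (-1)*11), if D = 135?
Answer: 126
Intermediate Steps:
D + Y(-9, -6 - (-1)*11) = 135 - 9 = 126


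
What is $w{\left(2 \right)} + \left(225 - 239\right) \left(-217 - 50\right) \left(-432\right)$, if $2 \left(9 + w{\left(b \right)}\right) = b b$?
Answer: $-1614823$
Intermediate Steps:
$w{\left(b \right)} = -9 + \frac{b^{2}}{2}$ ($w{\left(b \right)} = -9 + \frac{b b}{2} = -9 + \frac{b^{2}}{2}$)
$w{\left(2 \right)} + \left(225 - 239\right) \left(-217 - 50\right) \left(-432\right) = \left(-9 + \frac{2^{2}}{2}\right) + \left(225 - 239\right) \left(-217 - 50\right) \left(-432\right) = \left(-9 + \frac{1}{2} \cdot 4\right) + \left(-14\right) \left(-267\right) \left(-432\right) = \left(-9 + 2\right) + 3738 \left(-432\right) = -7 - 1614816 = -1614823$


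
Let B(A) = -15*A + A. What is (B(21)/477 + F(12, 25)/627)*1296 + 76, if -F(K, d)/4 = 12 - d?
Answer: -6815780/11077 ≈ -615.31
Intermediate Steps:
F(K, d) = -48 + 4*d (F(K, d) = -4*(12 - d) = -48 + 4*d)
B(A) = -14*A
(B(21)/477 + F(12, 25)/627)*1296 + 76 = (-14*21/477 + (-48 + 4*25)/627)*1296 + 76 = (-294*1/477 + (-48 + 100)*(1/627))*1296 + 76 = (-98/159 + 52*(1/627))*1296 + 76 = (-98/159 + 52/627)*1296 + 76 = -17726/33231*1296 + 76 = -7657632/11077 + 76 = -6815780/11077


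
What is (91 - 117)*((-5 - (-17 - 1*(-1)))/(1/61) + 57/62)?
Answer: -541567/31 ≈ -17470.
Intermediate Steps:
(91 - 117)*((-5 - (-17 - 1*(-1)))/(1/61) + 57/62) = -26*((-5 - (-17 + 1))/(1/61) + 57*(1/62)) = -26*((-5 - 1*(-16))*61 + 57/62) = -26*((-5 + 16)*61 + 57/62) = -26*(11*61 + 57/62) = -26*(671 + 57/62) = -26*41659/62 = -541567/31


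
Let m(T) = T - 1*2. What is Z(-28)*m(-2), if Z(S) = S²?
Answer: -3136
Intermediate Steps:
m(T) = -2 + T (m(T) = T - 2 = -2 + T)
Z(-28)*m(-2) = (-28)²*(-2 - 2) = 784*(-4) = -3136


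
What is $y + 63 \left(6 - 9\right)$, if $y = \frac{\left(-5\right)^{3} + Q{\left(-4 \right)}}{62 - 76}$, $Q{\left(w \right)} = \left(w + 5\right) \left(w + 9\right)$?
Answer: $- \frac{1263}{7} \approx -180.43$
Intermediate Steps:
$Q{\left(w \right)} = \left(5 + w\right) \left(9 + w\right)$
$y = \frac{60}{7}$ ($y = \frac{\left(-5\right)^{3} + \left(45 + \left(-4\right)^{2} + 14 \left(-4\right)\right)}{62 - 76} = \frac{-125 + \left(45 + 16 - 56\right)}{-14} = \left(-125 + 5\right) \left(- \frac{1}{14}\right) = \left(-120\right) \left(- \frac{1}{14}\right) = \frac{60}{7} \approx 8.5714$)
$y + 63 \left(6 - 9\right) = \frac{60}{7} + 63 \left(6 - 9\right) = \frac{60}{7} + 63 \left(-3\right) = \frac{60}{7} - 189 = - \frac{1263}{7}$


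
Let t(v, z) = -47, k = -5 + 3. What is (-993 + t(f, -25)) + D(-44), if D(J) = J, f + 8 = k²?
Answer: -1084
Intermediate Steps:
k = -2
f = -4 (f = -8 + (-2)² = -8 + 4 = -4)
(-993 + t(f, -25)) + D(-44) = (-993 - 47) - 44 = -1040 - 44 = -1084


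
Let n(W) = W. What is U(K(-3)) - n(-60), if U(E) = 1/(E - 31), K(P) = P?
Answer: 2039/34 ≈ 59.971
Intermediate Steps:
U(E) = 1/(-31 + E)
U(K(-3)) - n(-60) = 1/(-31 - 3) - 1*(-60) = 1/(-34) + 60 = -1/34 + 60 = 2039/34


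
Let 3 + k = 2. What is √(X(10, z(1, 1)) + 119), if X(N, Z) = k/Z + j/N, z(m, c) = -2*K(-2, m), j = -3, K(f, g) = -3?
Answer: √26670/15 ≈ 10.887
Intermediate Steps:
k = -1 (k = -3 + 2 = -1)
z(m, c) = 6 (z(m, c) = -2*(-3) = 6)
X(N, Z) = -1/Z - 3/N
√(X(10, z(1, 1)) + 119) = √((-1/6 - 3/10) + 119) = √((-1*⅙ - 3*⅒) + 119) = √((-⅙ - 3/10) + 119) = √(-7/15 + 119) = √(1778/15) = √26670/15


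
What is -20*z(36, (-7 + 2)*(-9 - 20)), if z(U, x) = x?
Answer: -2900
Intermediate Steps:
-20*z(36, (-7 + 2)*(-9 - 20)) = -20*(-7 + 2)*(-9 - 20) = -(-100)*(-29) = -20*145 = -2900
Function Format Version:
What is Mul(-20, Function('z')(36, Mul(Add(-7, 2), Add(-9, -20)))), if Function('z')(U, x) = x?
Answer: -2900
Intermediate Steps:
Mul(-20, Function('z')(36, Mul(Add(-7, 2), Add(-9, -20)))) = Mul(-20, Mul(Add(-7, 2), Add(-9, -20))) = Mul(-20, Mul(-5, -29)) = Mul(-20, 145) = -2900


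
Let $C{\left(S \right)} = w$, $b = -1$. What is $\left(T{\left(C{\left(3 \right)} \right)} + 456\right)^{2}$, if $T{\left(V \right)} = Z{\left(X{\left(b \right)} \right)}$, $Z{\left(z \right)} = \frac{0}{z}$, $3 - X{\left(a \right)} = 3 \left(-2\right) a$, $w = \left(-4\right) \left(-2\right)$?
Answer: $207936$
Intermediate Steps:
$w = 8$
$C{\left(S \right)} = 8$
$X{\left(a \right)} = 3 + 6 a$ ($X{\left(a \right)} = 3 - 3 \left(-2\right) a = 3 - - 6 a = 3 + 6 a$)
$Z{\left(z \right)} = 0$
$T{\left(V \right)} = 0$
$\left(T{\left(C{\left(3 \right)} \right)} + 456\right)^{2} = \left(0 + 456\right)^{2} = 456^{2} = 207936$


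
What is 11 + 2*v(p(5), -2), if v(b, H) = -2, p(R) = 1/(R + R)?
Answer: 7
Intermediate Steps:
p(R) = 1/(2*R)
11 + 2*v(p(5), -2) = 11 + 2*(-2) = 11 - 4 = 7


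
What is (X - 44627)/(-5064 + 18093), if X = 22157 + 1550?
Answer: -20920/13029 ≈ -1.6056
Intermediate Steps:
X = 23707
(X - 44627)/(-5064 + 18093) = (23707 - 44627)/(-5064 + 18093) = -20920/13029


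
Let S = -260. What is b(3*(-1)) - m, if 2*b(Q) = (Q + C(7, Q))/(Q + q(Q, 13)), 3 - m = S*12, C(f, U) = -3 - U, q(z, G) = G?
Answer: -62463/20 ≈ -3123.1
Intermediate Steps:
m = 3123 (m = 3 - (-260)*12 = 3 - 1*(-3120) = 3 + 3120 = 3123)
b(Q) = -3/(2*(13 + Q)) (b(Q) = ((Q + (-3 - Q))/(Q + 13))/2 = (-3/(13 + Q))/2 = -3/(2*(13 + Q)))
b(3*(-1)) - m = -3/(26 + 2*(3*(-1))) - 1*3123 = -3/(26 + 2*(-3)) - 3123 = -3/(26 - 6) - 3123 = -3/20 - 3123 = -62463/20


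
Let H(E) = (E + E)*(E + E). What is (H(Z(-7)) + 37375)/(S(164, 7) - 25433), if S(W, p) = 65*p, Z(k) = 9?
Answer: -37699/24978 ≈ -1.5093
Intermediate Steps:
H(E) = 4*E² (H(E) = (2*E)*(2*E) = 4*E²)
(H(Z(-7)) + 37375)/(S(164, 7) - 25433) = (4*9² + 37375)/(65*7 - 25433) = (4*81 + 37375)/(455 - 25433) = (324 + 37375)/(-24978) = 37699*(-1/24978) = -37699/24978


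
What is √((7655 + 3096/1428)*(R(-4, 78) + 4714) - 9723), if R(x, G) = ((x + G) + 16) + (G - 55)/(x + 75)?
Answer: √2625404848622206/8449 ≈ 6064.5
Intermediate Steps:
R(x, G) = 16 + G + x + (-55 + G)/(75 + x) (R(x, G) = ((G + x) + 16) + (-55 + G)/(75 + x) = (16 + G + x) + (-55 + G)/(75 + x) = 16 + G + x + (-55 + G)/(75 + x))
√((7655 + 3096/1428)*(R(-4, 78) + 4714) - 9723) = √((7655 + 3096/1428)*((1145 + (-4)² + 76*78 + 91*(-4) + 78*(-4))/(75 - 4) + 4714) - 9723) = √((7655 + 3096*(1/1428))*((1145 + 16 + 5928 - 364 - 312)/71 + 4714) - 9723) = √((7655 + 258/119)*((1/71)*6413 + 4714) - 9723) = √(911203*(6413/71 + 4714)/119 - 9723) = √((911203/119)*(341107/71) - 9723) = √(310817721721/8449 - 9723) = √(310735572094/8449) = √2625404848622206/8449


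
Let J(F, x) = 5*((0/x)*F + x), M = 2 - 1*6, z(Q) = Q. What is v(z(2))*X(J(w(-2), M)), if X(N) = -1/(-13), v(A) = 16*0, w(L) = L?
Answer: 0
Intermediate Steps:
v(A) = 0
M = -4 (M = 2 - 6 = -4)
J(F, x) = 5*x (J(F, x) = 5*(0*F + x) = 5*(0 + x) = 5*x)
X(N) = 1/13 (X(N) = -1*(-1/13) = 1/13)
v(z(2))*X(J(w(-2), M)) = 0*(1/13) = 0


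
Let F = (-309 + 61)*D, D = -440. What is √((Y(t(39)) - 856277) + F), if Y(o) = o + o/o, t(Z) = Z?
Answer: 3*I*√83013 ≈ 864.36*I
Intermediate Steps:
Y(o) = 1 + o (Y(o) = o + 1 = 1 + o)
F = 109120 (F = (-309 + 61)*(-440) = -248*(-440) = 109120)
√((Y(t(39)) - 856277) + F) = √(((1 + 39) - 856277) + 109120) = √((40 - 856277) + 109120) = √(-856237 + 109120) = √(-747117) = 3*I*√83013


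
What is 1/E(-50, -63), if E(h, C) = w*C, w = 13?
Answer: -1/819 ≈ -0.0012210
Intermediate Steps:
E(h, C) = 13*C
1/E(-50, -63) = 1/(13*(-63)) = 1/(-819) = -1/819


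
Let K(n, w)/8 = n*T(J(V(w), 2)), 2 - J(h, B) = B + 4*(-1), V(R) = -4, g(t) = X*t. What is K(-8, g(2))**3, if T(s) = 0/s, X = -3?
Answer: 0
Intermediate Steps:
g(t) = -3*t
J(h, B) = 6 - B (J(h, B) = 2 - (B + 4*(-1)) = 2 - (B - 4) = 2 - (-4 + B) = 2 + (4 - B) = 6 - B)
T(s) = 0
K(n, w) = 0 (K(n, w) = 8*(n*0) = 8*0 = 0)
K(-8, g(2))**3 = 0**3 = 0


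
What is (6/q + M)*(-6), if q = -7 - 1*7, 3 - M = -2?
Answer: -192/7 ≈ -27.429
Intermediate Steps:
M = 5 (M = 3 - 1*(-2) = 3 + 2 = 5)
q = -14 (q = -7 - 7 = -14)
(6/q + M)*(-6) = (6/(-14) + 5)*(-6) = (6*(-1/14) + 5)*(-6) = (-3/7 + 5)*(-6) = (32/7)*(-6) = -192/7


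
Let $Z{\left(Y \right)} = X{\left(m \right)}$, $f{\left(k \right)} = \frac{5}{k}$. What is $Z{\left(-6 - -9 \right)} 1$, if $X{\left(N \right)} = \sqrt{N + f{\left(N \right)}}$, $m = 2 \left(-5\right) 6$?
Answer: $\frac{i \sqrt{2163}}{6} \approx 7.7513 i$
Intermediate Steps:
$m = -60$ ($m = \left(-10\right) 6 = -60$)
$X{\left(N \right)} = \sqrt{N + \frac{5}{N}}$
$Z{\left(Y \right)} = \frac{i \sqrt{2163}}{6}$ ($Z{\left(Y \right)} = \sqrt{-60 + \frac{5}{-60}} = \sqrt{-60 + 5 \left(- \frac{1}{60}\right)} = \sqrt{-60 - \frac{1}{12}} = \sqrt{- \frac{721}{12}} = \frac{i \sqrt{2163}}{6}$)
$Z{\left(-6 - -9 \right)} 1 = \frac{i \sqrt{2163}}{6} \cdot 1 = \frac{i \sqrt{2163}}{6}$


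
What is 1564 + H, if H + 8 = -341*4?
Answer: 192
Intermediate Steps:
H = -1372 (H = -8 - 341*4 = -8 - 1364 = -1372)
1564 + H = 1564 - 1372 = 192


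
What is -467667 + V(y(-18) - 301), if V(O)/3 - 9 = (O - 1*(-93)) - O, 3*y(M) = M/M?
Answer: -467361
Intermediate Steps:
y(M) = ⅓ (y(M) = (M/M)/3 = (⅓)*1 = ⅓)
V(O) = 306 (V(O) = 27 + 3*((O - 1*(-93)) - O) = 27 + 3*((O + 93) - O) = 27 + 3*((93 + O) - O) = 27 + 3*93 = 27 + 279 = 306)
-467667 + V(y(-18) - 301) = -467667 + 306 = -467361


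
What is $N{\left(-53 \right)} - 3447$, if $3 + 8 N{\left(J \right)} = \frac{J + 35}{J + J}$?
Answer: $- \frac{730839}{212} \approx -3447.4$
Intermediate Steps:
$N{\left(J \right)} = - \frac{3}{8} + \frac{35 + J}{16 J}$ ($N{\left(J \right)} = - \frac{3}{8} + \frac{\left(J + 35\right) \frac{1}{J + J}}{8} = - \frac{3}{8} + \frac{\left(35 + J\right) \frac{1}{2 J}}{8} = - \frac{3}{8} + \frac{\frac{1}{2} \frac{1}{J} \left(35 + J\right)}{8} = - \frac{3}{8} + \frac{35 + J}{16 J}$)
$N{\left(-53 \right)} - 3447 = \frac{5 \left(7 - -53\right)}{16 \left(-53\right)} - 3447 = \frac{5}{16} \left(- \frac{1}{53}\right) \left(7 + 53\right) - 3447 = \frac{5}{16} \left(- \frac{1}{53}\right) 60 - 3447 = - \frac{75}{212} - 3447 = - \frac{730839}{212}$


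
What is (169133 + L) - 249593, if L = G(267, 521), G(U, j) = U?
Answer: -80193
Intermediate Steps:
L = 267
(169133 + L) - 249593 = (169133 + 267) - 249593 = 169400 - 249593 = -80193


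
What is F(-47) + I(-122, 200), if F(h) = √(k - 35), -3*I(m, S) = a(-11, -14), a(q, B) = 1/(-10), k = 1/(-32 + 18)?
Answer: 1/30 + I*√6874/14 ≈ 0.033333 + 5.9221*I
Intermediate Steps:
k = -1/14 (k = 1/(-14) = -1/14 ≈ -0.071429)
a(q, B) = -⅒
I(m, S) = 1/30 (I(m, S) = -⅓*(-⅒) = 1/30)
F(h) = I*√6874/14 (F(h) = √(-1/14 - 35) = √(-491/14) = I*√6874/14)
F(-47) + I(-122, 200) = I*√6874/14 + 1/30 = 1/30 + I*√6874/14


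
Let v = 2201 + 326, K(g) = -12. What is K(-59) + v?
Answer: 2515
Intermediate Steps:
v = 2527
K(-59) + v = -12 + 2527 = 2515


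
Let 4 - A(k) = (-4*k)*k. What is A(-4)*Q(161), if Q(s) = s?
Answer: 10948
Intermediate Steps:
A(k) = 4 + 4*k² (A(k) = 4 - (-4*k)*k = 4 - (-4)*k² = 4 + 4*k²)
A(-4)*Q(161) = (4 + 4*(-4)²)*161 = (4 + 4*16)*161 = (4 + 64)*161 = 68*161 = 10948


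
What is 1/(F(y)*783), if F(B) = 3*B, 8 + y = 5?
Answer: -1/7047 ≈ -0.00014190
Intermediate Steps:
y = -3 (y = -8 + 5 = -3)
1/(F(y)*783) = 1/((3*(-3))*783) = 1/(-9*783) = 1/(-7047) = -1/7047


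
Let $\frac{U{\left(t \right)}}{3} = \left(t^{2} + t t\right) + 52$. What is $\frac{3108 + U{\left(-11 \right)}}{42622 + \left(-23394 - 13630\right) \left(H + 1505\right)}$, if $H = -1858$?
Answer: $\frac{665}{2185349} \approx 0.0003043$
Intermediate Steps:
$U{\left(t \right)} = 156 + 6 t^{2}$ ($U{\left(t \right)} = 3 \left(\left(t^{2} + t t\right) + 52\right) = 3 \left(\left(t^{2} + t^{2}\right) + 52\right) = 3 \left(2 t^{2} + 52\right) = 3 \left(52 + 2 t^{2}\right) = 156 + 6 t^{2}$)
$\frac{3108 + U{\left(-11 \right)}}{42622 + \left(-23394 - 13630\right) \left(H + 1505\right)} = \frac{3108 + \left(156 + 6 \left(-11\right)^{2}\right)}{42622 + \left(-23394 - 13630\right) \left(-1858 + 1505\right)} = \frac{3108 + \left(156 + 6 \cdot 121\right)}{42622 - -13069472} = \frac{3108 + \left(156 + 726\right)}{42622 + 13069472} = \frac{3108 + 882}{13112094} = 3990 \cdot \frac{1}{13112094} = \frac{665}{2185349}$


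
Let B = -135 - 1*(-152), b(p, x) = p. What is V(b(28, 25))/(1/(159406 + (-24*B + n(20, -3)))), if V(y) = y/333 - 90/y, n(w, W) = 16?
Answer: -1160245651/2331 ≈ -4.9775e+5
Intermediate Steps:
B = 17 (B = -135 + 152 = 17)
V(y) = -90/y + y/333 (V(y) = y*(1/333) - 90/y = y/333 - 90/y = -90/y + y/333)
V(b(28, 25))/(1/(159406 + (-24*B + n(20, -3)))) = (-90/28 + (1/333)*28)/(1/(159406 + (-24*17 + 16))) = (-90*1/28 + 28/333)/(1/(159406 + (-408 + 16))) = (-45/14 + 28/333)/(1/(159406 - 392)) = -14593/(4662*(1/159014)) = -14593/(4662*1/159014) = -14593/4662*159014 = -1160245651/2331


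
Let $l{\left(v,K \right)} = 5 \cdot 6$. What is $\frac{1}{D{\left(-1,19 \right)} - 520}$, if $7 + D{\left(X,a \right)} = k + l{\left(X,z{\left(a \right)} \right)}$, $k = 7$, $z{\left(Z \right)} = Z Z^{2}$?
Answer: $- \frac{1}{490} \approx -0.0020408$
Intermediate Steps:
$z{\left(Z \right)} = Z^{3}$
$l{\left(v,K \right)} = 30$
$D{\left(X,a \right)} = 30$ ($D{\left(X,a \right)} = -7 + \left(7 + 30\right) = -7 + 37 = 30$)
$\frac{1}{D{\left(-1,19 \right)} - 520} = \frac{1}{30 - 520} = \frac{1}{-490} = - \frac{1}{490}$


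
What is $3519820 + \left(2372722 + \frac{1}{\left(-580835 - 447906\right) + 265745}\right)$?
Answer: $\frac{4495985975831}{762996} \approx 5.8925 \cdot 10^{6}$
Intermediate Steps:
$3519820 + \left(2372722 + \frac{1}{\left(-580835 - 447906\right) + 265745}\right) = 3519820 + \left(2372722 + \frac{1}{-1028741 + 265745}\right) = 3519820 + \left(2372722 + \frac{1}{-762996}\right) = 3519820 + \left(2372722 - \frac{1}{762996}\right) = 3519820 + \frac{1810377395111}{762996} = \frac{4495985975831}{762996}$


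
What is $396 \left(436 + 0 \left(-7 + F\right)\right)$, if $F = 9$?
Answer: $172656$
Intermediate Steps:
$396 \left(436 + 0 \left(-7 + F\right)\right) = 396 \left(436 + 0 \left(-7 + 9\right)\right) = 396 \left(436 + 0 \cdot 2\right) = 396 \left(436 + 0\right) = 396 \cdot 436 = 172656$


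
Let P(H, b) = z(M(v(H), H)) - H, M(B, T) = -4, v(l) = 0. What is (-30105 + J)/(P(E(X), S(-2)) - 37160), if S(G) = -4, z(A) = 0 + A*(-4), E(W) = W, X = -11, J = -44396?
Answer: 74501/37133 ≈ 2.0063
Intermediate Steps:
z(A) = -4*A (z(A) = 0 - 4*A = -4*A)
P(H, b) = 16 - H (P(H, b) = -4*(-4) - H = 16 - H)
(-30105 + J)/(P(E(X), S(-2)) - 37160) = (-30105 - 44396)/((16 - 1*(-11)) - 37160) = -74501/((16 + 11) - 37160) = -74501/(27 - 37160) = -74501/(-37133) = -74501*(-1/37133) = 74501/37133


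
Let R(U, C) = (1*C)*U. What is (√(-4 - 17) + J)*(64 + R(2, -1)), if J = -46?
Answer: -2852 + 62*I*√21 ≈ -2852.0 + 284.12*I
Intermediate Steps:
R(U, C) = C*U
(√(-4 - 17) + J)*(64 + R(2, -1)) = (√(-4 - 17) - 46)*(64 - 1*2) = (√(-21) - 46)*(64 - 2) = (I*√21 - 46)*62 = (-46 + I*√21)*62 = -2852 + 62*I*√21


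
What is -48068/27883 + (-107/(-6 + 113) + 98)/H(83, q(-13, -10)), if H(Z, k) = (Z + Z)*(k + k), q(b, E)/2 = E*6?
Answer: -1917733771/1110858720 ≈ -1.7264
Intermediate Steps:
q(b, E) = 12*E (q(b, E) = 2*(E*6) = 2*(6*E) = 12*E)
H(Z, k) = 4*Z*k (H(Z, k) = (2*Z)*(2*k) = 4*Z*k)
-48068/27883 + (-107/(-6 + 113) + 98)/H(83, q(-13, -10)) = -48068/27883 + (-107/(-6 + 113) + 98)/((4*83*(12*(-10)))) = -48068*1/27883 + (-107/107 + 98)/((4*83*(-120))) = -48068/27883 + (-107*1/107 + 98)/(-39840) = -48068/27883 + (-1 + 98)*(-1/39840) = -48068/27883 + 97*(-1/39840) = -48068/27883 - 97/39840 = -1917733771/1110858720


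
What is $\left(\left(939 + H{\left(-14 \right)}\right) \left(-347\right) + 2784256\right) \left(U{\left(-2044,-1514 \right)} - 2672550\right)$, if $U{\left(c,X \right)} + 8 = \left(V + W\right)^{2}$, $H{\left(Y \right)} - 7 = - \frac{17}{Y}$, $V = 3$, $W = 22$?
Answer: $- \frac{91855758096861}{14} \approx -6.5611 \cdot 10^{12}$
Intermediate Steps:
$H{\left(Y \right)} = 7 - \frac{17}{Y}$
$U{\left(c,X \right)} = 617$ ($U{\left(c,X \right)} = -8 + \left(3 + 22\right)^{2} = -8 + 25^{2} = -8 + 625 = 617$)
$\left(\left(939 + H{\left(-14 \right)}\right) \left(-347\right) + 2784256\right) \left(U{\left(-2044,-1514 \right)} - 2672550\right) = \left(\left(939 + \left(7 - \frac{17}{-14}\right)\right) \left(-347\right) + 2784256\right) \left(617 - 2672550\right) = \left(\left(939 + \left(7 - - \frac{17}{14}\right)\right) \left(-347\right) + 2784256\right) \left(-2671933\right) = \left(\left(939 + \left(7 + \frac{17}{14}\right)\right) \left(-347\right) + 2784256\right) \left(-2671933\right) = \left(\left(939 + \frac{115}{14}\right) \left(-347\right) + 2784256\right) \left(-2671933\right) = \left(\frac{13261}{14} \left(-347\right) + 2784256\right) \left(-2671933\right) = \left(- \frac{4601567}{14} + 2784256\right) \left(-2671933\right) = \frac{34378017}{14} \left(-2671933\right) = - \frac{91855758096861}{14}$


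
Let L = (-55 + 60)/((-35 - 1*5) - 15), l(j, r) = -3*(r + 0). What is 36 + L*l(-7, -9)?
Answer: 369/11 ≈ 33.545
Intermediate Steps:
l(j, r) = -3*r
L = -1/11 (L = 5/((-35 - 5) - 15) = 5/(-40 - 15) = 5/(-55) = 5*(-1/55) = -1/11 ≈ -0.090909)
36 + L*l(-7, -9) = 36 - (-3)*(-9)/11 = 36 - 1/11*27 = 36 - 27/11 = 369/11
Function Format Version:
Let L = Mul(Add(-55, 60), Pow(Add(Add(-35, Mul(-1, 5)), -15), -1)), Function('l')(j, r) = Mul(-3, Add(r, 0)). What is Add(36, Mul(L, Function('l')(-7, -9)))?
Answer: Rational(369, 11) ≈ 33.545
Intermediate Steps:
Function('l')(j, r) = Mul(-3, r)
L = Rational(-1, 11) (L = Mul(5, Pow(Add(Add(-35, -5), -15), -1)) = Mul(5, Pow(Add(-40, -15), -1)) = Mul(5, Pow(-55, -1)) = Mul(5, Rational(-1, 55)) = Rational(-1, 11) ≈ -0.090909)
Add(36, Mul(L, Function('l')(-7, -9))) = Add(36, Mul(Rational(-1, 11), Mul(-3, -9))) = Add(36, Mul(Rational(-1, 11), 27)) = Add(36, Rational(-27, 11)) = Rational(369, 11)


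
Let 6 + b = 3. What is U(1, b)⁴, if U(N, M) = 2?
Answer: 16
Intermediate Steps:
b = -3 (b = -6 + 3 = -3)
U(1, b)⁴ = 2⁴ = 16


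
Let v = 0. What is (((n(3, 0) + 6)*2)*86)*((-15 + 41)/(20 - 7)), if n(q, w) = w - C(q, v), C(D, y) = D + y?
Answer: 1032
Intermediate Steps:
n(q, w) = w - q (n(q, w) = w - (q + 0) = w - q)
(((n(3, 0) + 6)*2)*86)*((-15 + 41)/(20 - 7)) = ((((0 - 1*3) + 6)*2)*86)*((-15 + 41)/(20 - 7)) = ((((0 - 3) + 6)*2)*86)*(26/13) = (((-3 + 6)*2)*86)*(26*(1/13)) = ((3*2)*86)*2 = (6*86)*2 = 516*2 = 1032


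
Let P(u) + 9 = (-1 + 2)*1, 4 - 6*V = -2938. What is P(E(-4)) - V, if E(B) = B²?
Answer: -1495/3 ≈ -498.33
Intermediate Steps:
V = 1471/3 (V = ⅔ - ⅙*(-2938) = ⅔ + 1469/3 = 1471/3 ≈ 490.33)
P(u) = -8 (P(u) = -9 + (-1 + 2)*1 = -9 + 1*1 = -9 + 1 = -8)
P(E(-4)) - V = -8 - 1*1471/3 = -8 - 1471/3 = -1495/3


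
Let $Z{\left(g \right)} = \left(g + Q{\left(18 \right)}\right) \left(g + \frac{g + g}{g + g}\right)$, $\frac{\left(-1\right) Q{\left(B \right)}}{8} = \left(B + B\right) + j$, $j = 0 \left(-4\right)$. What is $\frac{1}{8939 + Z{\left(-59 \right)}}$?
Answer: $\frac{1}{29065} \approx 3.4406 \cdot 10^{-5}$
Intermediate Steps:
$j = 0$
$Q{\left(B \right)} = - 16 B$ ($Q{\left(B \right)} = - 8 \left(\left(B + B\right) + 0\right) = - 8 \left(2 B + 0\right) = - 8 \cdot 2 B = - 16 B$)
$Z{\left(g \right)} = \left(1 + g\right) \left(-288 + g\right)$ ($Z{\left(g \right)} = \left(g - 288\right) \left(g + \frac{g + g}{g + g}\right) = \left(g - 288\right) \left(g + \frac{2 g}{2 g}\right) = \left(-288 + g\right) \left(g + 2 g \frac{1}{2 g}\right) = \left(-288 + g\right) \left(g + 1\right) = \left(-288 + g\right) \left(1 + g\right) = \left(1 + g\right) \left(-288 + g\right)$)
$\frac{1}{8939 + Z{\left(-59 \right)}} = \frac{1}{8939 - \left(-16645 - 3481\right)} = \frac{1}{8939 + \left(-288 + 3481 + 16933\right)} = \frac{1}{8939 + 20126} = \frac{1}{29065}$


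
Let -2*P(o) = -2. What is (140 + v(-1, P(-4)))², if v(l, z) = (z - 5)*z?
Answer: 18496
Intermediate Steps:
P(o) = 1 (P(o) = -½*(-2) = 1)
v(l, z) = z*(-5 + z) (v(l, z) = (-5 + z)*z = z*(-5 + z))
(140 + v(-1, P(-4)))² = (140 + 1*(-5 + 1))² = (140 + 1*(-4))² = (140 - 4)² = 136² = 18496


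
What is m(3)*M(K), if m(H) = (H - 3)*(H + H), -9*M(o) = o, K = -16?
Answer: 0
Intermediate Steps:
M(o) = -o/9
m(H) = 2*H*(-3 + H) (m(H) = (-3 + H)*(2*H) = 2*H*(-3 + H))
m(3)*M(K) = (2*3*(-3 + 3))*(-⅑*(-16)) = (2*3*0)*(16/9) = 0*(16/9) = 0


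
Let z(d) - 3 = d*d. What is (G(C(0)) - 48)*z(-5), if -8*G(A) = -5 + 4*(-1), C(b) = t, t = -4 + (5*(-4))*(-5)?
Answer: -2625/2 ≈ -1312.5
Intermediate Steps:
t = 96 (t = -4 - 20*(-5) = -4 + 100 = 96)
C(b) = 96
z(d) = 3 + d² (z(d) = 3 + d*d = 3 + d²)
G(A) = 9/8 (G(A) = -(-5 + 4*(-1))/8 = -(-5 - 4)/8 = -⅛*(-9) = 9/8)
(G(C(0)) - 48)*z(-5) = (9/8 - 48)*(3 + (-5)²) = -375*(3 + 25)/8 = -375/8*28 = -2625/2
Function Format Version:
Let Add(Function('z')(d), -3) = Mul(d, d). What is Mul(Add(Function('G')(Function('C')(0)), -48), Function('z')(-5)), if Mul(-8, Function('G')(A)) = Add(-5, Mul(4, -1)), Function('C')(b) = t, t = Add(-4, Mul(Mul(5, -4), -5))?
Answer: Rational(-2625, 2) ≈ -1312.5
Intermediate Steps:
t = 96 (t = Add(-4, Mul(-20, -5)) = Add(-4, 100) = 96)
Function('C')(b) = 96
Function('z')(d) = Add(3, Pow(d, 2)) (Function('z')(d) = Add(3, Mul(d, d)) = Add(3, Pow(d, 2)))
Function('G')(A) = Rational(9, 8) (Function('G')(A) = Mul(Rational(-1, 8), Add(-5, Mul(4, -1))) = Mul(Rational(-1, 8), Add(-5, -4)) = Mul(Rational(-1, 8), -9) = Rational(9, 8))
Mul(Add(Function('G')(Function('C')(0)), -48), Function('z')(-5)) = Mul(Add(Rational(9, 8), -48), Add(3, Pow(-5, 2))) = Mul(Rational(-375, 8), Add(3, 25)) = Mul(Rational(-375, 8), 28) = Rational(-2625, 2)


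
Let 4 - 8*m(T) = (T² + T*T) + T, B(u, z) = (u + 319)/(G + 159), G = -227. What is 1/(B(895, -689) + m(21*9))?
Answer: -136/1220087 ≈ -0.00011147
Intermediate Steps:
B(u, z) = -319/68 - u/68 (B(u, z) = (u + 319)/(-227 + 159) = (319 + u)/(-68) = (319 + u)*(-1/68) = -319/68 - u/68)
m(T) = ½ - T²/4 - T/8 (m(T) = ½ - ((T² + T*T) + T)/8 = ½ - ((T² + T²) + T)/8 = ½ - (2*T² + T)/8 = ½ - (T + 2*T²)/8 = ½ + (-T²/4 - T/8) = ½ - T²/4 - T/8)
1/(B(895, -689) + m(21*9)) = 1/((-319/68 - 1/68*895) + (½ - (21*9)²/4 - 21*9/8)) = 1/((-319/68 - 895/68) + (½ - ¼*189² - ⅛*189)) = 1/(-607/34 + (½ - ¼*35721 - 189/8)) = 1/(-607/34 + (½ - 35721/4 - 189/8)) = 1/(-607/34 - 71627/8) = 1/(-1220087/136) = -136/1220087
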